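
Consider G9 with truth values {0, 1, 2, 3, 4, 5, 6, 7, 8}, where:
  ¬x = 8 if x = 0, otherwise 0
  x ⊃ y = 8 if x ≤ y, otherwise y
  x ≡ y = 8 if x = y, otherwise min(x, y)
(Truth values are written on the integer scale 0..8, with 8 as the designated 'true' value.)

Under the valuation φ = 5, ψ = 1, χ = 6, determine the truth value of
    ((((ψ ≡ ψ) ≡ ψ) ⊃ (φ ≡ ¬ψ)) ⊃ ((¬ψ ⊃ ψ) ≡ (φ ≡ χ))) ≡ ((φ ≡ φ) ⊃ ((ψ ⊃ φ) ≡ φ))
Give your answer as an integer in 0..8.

ψ ≡ ψ = 1 ≡ 1 = 8
(ψ ≡ ψ) ≡ ψ = 8 ≡ 1 = 1
¬ψ = ¬1 = 0
φ ≡ ¬ψ = 5 ≡ 0 = 0
((ψ ≡ ψ) ≡ ψ) ⊃ (φ ≡ ¬ψ) = 1 ⊃ 0 = 0
¬ψ = ¬1 = 0
¬ψ ⊃ ψ = 0 ⊃ 1 = 8
φ ≡ χ = 5 ≡ 6 = 5
(¬ψ ⊃ ψ) ≡ (φ ≡ χ) = 8 ≡ 5 = 5
(((ψ ≡ ψ) ≡ ψ) ⊃ (φ ≡ ¬ψ)) ⊃ ((¬ψ ⊃ ψ) ≡ (φ ≡ χ)) = 0 ⊃ 5 = 8
φ ≡ φ = 5 ≡ 5 = 8
ψ ⊃ φ = 1 ⊃ 5 = 8
(ψ ⊃ φ) ≡ φ = 8 ≡ 5 = 5
(φ ≡ φ) ⊃ ((ψ ⊃ φ) ≡ φ) = 8 ⊃ 5 = 5
((((ψ ≡ ψ) ≡ ψ) ⊃ (φ ≡ ¬ψ)) ⊃ ((¬ψ ⊃ ψ) ≡ (φ ≡ χ))) ≡ ((φ ≡ φ) ⊃ ((ψ ⊃ φ) ≡ φ)) = 8 ≡ 5 = 5

5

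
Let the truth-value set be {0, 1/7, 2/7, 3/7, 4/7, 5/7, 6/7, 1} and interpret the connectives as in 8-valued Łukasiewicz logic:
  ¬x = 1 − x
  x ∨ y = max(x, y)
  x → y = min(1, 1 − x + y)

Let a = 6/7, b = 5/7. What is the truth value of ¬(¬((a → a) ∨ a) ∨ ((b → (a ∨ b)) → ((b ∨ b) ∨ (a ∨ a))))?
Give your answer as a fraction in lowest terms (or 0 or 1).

1/7

a → a = 6/7 → 6/7 = 1
(a → a) ∨ a = 1 ∨ 6/7 = 1
¬((a → a) ∨ a) = ¬1 = 0
a ∨ b = 6/7 ∨ 5/7 = 6/7
b → (a ∨ b) = 5/7 → 6/7 = 1
b ∨ b = 5/7 ∨ 5/7 = 5/7
a ∨ a = 6/7 ∨ 6/7 = 6/7
(b ∨ b) ∨ (a ∨ a) = 5/7 ∨ 6/7 = 6/7
(b → (a ∨ b)) → ((b ∨ b) ∨ (a ∨ a)) = 1 → 6/7 = 6/7
¬((a → a) ∨ a) ∨ ((b → (a ∨ b)) → ((b ∨ b) ∨ (a ∨ a))) = 0 ∨ 6/7 = 6/7
¬(¬((a → a) ∨ a) ∨ ((b → (a ∨ b)) → ((b ∨ b) ∨ (a ∨ a)))) = ¬6/7 = 1/7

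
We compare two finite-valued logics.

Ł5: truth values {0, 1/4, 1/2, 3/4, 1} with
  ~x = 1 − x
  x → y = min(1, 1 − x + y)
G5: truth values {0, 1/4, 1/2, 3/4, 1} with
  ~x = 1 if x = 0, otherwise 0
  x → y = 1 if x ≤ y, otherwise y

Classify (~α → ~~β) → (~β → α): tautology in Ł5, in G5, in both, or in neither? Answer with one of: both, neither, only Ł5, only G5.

only Ł5

In Ł5: every assignment gives 1 — tautology.
In G5: at α = 1/4, β = 0 the value is 1/4 — not a tautology.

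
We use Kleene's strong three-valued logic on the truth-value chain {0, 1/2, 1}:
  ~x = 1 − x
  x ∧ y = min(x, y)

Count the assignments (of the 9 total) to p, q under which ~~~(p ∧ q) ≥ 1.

5

p = 0, q = 0 ↦ 1  ≥
p = 0, q = 1/2 ↦ 1  ≥
p = 0, q = 1 ↦ 1  ≥
p = 1/2, q = 0 ↦ 1  ≥
p = 1/2, q = 1/2 ↦ 1/2  <
p = 1/2, q = 1 ↦ 1/2  <
p = 1, q = 0 ↦ 1  ≥
p = 1, q = 1/2 ↦ 1/2  <
p = 1, q = 1 ↦ 0  <
So 5 of the 9 assignments meet the threshold.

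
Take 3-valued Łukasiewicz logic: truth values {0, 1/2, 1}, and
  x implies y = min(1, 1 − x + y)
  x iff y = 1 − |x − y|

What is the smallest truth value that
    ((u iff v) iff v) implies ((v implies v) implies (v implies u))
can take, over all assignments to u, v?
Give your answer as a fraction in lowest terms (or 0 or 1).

Take u = 0, v = 1/2:
u iff v = 0 iff 1/2 = 1/2
(u iff v) iff v = 1/2 iff 1/2 = 1
v implies v = 1/2 implies 1/2 = 1
v implies u = 1/2 implies 0 = 1/2
(v implies v) implies (v implies u) = 1 implies 1/2 = 1/2
((u iff v) iff v) implies ((v implies v) implies (v implies u)) = 1 implies 1/2 = 1/2
No assignment yields a value below 1/2, so this is the minimum.

1/2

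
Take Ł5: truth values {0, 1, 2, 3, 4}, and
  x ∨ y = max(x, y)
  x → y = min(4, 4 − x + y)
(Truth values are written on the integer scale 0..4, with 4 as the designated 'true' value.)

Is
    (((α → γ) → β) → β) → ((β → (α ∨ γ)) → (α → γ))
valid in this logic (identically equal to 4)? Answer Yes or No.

Counterexample: take α = 3, β = 2, γ = 0.
α → γ = 3 → 0 = 1
(α → γ) → β = 1 → 2 = 4
((α → γ) → β) → β = 4 → 2 = 2
α ∨ γ = 3 ∨ 0 = 3
β → (α ∨ γ) = 2 → 3 = 4
α → γ = 3 → 0 = 1
(β → (α ∨ γ)) → (α → γ) = 4 → 1 = 1
(((α → γ) → β) → β) → ((β → (α ∨ γ)) → (α → γ)) = 2 → 1 = 3
This gives 3 ≠ 4.

No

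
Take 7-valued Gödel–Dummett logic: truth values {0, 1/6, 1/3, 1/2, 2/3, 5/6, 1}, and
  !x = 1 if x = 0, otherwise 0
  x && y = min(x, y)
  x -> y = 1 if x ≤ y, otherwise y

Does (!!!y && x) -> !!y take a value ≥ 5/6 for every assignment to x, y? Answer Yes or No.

No

Counterexample: take x = 1/6, y = 0.
!y = !0 = 1
!!y = !1 = 0
!!!y = !0 = 1
!!!y && x = 1 && 1/6 = 1/6
!y = !0 = 1
!!y = !1 = 0
(!!!y && x) -> !!y = 1/6 -> 0 = 0
This gives 0, which is below 5/6.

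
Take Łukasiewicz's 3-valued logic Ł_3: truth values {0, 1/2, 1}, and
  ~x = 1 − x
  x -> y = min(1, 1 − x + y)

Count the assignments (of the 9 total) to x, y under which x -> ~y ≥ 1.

6

x = 0, y = 0 ↦ 1  ≥
x = 0, y = 1/2 ↦ 1  ≥
x = 0, y = 1 ↦ 1  ≥
x = 1/2, y = 0 ↦ 1  ≥
x = 1/2, y = 1/2 ↦ 1  ≥
x = 1/2, y = 1 ↦ 1/2  <
x = 1, y = 0 ↦ 1  ≥
x = 1, y = 1/2 ↦ 1/2  <
x = 1, y = 1 ↦ 0  <
So 6 of the 9 assignments meet the threshold.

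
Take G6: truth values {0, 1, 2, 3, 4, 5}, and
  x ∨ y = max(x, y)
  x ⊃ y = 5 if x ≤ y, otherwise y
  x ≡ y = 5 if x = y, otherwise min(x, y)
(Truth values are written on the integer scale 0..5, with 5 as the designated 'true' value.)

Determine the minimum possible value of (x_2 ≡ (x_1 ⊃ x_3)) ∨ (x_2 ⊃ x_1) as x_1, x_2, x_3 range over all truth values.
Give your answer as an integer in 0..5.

1

Take x_1 = 0, x_2 = 1, x_3 = 0:
x_1 ⊃ x_3 = 0 ⊃ 0 = 5
x_2 ≡ (x_1 ⊃ x_3) = 1 ≡ 5 = 1
x_2 ⊃ x_1 = 1 ⊃ 0 = 0
(x_2 ≡ (x_1 ⊃ x_3)) ∨ (x_2 ⊃ x_1) = 1 ∨ 0 = 1
No assignment yields a value below 1, so this is the minimum.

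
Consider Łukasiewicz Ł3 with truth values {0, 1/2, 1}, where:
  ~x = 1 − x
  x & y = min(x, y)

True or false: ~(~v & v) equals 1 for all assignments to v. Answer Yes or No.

No

Counterexample: take v = 1/2.
~v = ~1/2 = 1/2
~v & v = 1/2 & 1/2 = 1/2
~(~v & v) = ~1/2 = 1/2
This gives 1/2 ≠ 1.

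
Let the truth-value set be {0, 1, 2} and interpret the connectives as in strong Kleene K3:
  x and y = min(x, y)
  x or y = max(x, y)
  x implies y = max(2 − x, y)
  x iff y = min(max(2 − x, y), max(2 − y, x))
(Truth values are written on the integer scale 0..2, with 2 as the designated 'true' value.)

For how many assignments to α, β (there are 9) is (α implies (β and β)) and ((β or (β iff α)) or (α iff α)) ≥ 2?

α = 0, β = 0 ↦ 2  ≥
α = 0, β = 1 ↦ 2  ≥
α = 0, β = 2 ↦ 2  ≥
α = 1, β = 0 ↦ 1  <
α = 1, β = 1 ↦ 1  <
α = 1, β = 2 ↦ 2  ≥
α = 2, β = 0 ↦ 0  <
α = 2, β = 1 ↦ 1  <
α = 2, β = 2 ↦ 2  ≥
So 5 of the 9 assignments meet the threshold.

5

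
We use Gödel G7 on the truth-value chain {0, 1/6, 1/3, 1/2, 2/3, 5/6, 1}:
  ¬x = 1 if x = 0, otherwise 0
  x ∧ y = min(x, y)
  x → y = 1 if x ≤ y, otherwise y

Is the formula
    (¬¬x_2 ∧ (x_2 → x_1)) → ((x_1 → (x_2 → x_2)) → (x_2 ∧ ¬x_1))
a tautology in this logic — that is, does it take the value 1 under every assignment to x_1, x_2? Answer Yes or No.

No

Counterexample: take x_1 = 1/6, x_2 = 1/6.
¬x_2 = ¬1/6 = 0
¬¬x_2 = ¬0 = 1
x_2 → x_1 = 1/6 → 1/6 = 1
¬¬x_2 ∧ (x_2 → x_1) = 1 ∧ 1 = 1
x_2 → x_2 = 1/6 → 1/6 = 1
x_1 → (x_2 → x_2) = 1/6 → 1 = 1
¬x_1 = ¬1/6 = 0
x_2 ∧ ¬x_1 = 1/6 ∧ 0 = 0
(x_1 → (x_2 → x_2)) → (x_2 ∧ ¬x_1) = 1 → 0 = 0
(¬¬x_2 ∧ (x_2 → x_1)) → ((x_1 → (x_2 → x_2)) → (x_2 ∧ ¬x_1)) = 1 → 0 = 0
This gives 0 ≠ 1.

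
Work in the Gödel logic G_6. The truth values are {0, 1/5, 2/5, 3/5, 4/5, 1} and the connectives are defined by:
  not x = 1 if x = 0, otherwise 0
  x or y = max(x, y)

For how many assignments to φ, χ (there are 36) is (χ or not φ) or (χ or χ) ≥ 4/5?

16

value 1: 11 assignments (counts)
value 4/5: 5 assignments (counts)
value 3/5: 5 assignments
value 2/5: 5 assignments
value 1/5: 5 assignments
value 0: 5 assignments
So 16 of the 36 assignments meet the threshold.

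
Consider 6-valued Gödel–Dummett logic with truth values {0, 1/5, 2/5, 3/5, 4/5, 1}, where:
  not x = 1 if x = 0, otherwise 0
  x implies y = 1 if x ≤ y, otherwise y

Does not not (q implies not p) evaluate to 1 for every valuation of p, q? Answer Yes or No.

Counterexample: take p = 1/5, q = 1/5.
not p = not 1/5 = 0
q implies not p = 1/5 implies 0 = 0
not (q implies not p) = not 0 = 1
not not (q implies not p) = not 1 = 0
This gives 0 ≠ 1.

No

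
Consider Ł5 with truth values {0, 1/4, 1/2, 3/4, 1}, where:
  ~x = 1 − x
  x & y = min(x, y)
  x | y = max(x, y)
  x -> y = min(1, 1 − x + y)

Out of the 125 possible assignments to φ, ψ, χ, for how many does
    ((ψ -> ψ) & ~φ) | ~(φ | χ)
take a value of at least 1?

25

value 1: 25 assignments (counts)
value 3/4: 25 assignments
value 1/2: 25 assignments
value 1/4: 25 assignments
value 0: 25 assignments
So 25 of the 125 assignments meet the threshold.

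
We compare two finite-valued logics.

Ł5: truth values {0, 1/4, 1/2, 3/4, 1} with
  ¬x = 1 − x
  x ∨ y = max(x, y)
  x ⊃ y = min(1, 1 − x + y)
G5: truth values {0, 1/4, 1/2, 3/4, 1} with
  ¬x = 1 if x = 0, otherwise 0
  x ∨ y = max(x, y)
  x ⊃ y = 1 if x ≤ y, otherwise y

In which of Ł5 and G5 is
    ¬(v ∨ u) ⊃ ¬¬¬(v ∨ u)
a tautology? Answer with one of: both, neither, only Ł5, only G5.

both

In Ł5: every assignment gives 1 — tautology.
In G5: every assignment gives 1 — tautology.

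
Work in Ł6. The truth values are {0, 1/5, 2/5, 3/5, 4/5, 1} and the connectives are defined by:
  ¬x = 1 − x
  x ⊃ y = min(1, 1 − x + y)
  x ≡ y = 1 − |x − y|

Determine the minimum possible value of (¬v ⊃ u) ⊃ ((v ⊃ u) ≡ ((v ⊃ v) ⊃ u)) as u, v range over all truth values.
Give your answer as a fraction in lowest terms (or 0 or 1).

3/5

Take u = 2/5, v = 2/5:
¬v = ¬2/5 = 3/5
¬v ⊃ u = 3/5 ⊃ 2/5 = 4/5
v ⊃ u = 2/5 ⊃ 2/5 = 1
v ⊃ v = 2/5 ⊃ 2/5 = 1
(v ⊃ v) ⊃ u = 1 ⊃ 2/5 = 2/5
(v ⊃ u) ≡ ((v ⊃ v) ⊃ u) = 1 ≡ 2/5 = 2/5
(¬v ⊃ u) ⊃ ((v ⊃ u) ≡ ((v ⊃ v) ⊃ u)) = 4/5 ⊃ 2/5 = 3/5
No assignment yields a value below 3/5, so this is the minimum.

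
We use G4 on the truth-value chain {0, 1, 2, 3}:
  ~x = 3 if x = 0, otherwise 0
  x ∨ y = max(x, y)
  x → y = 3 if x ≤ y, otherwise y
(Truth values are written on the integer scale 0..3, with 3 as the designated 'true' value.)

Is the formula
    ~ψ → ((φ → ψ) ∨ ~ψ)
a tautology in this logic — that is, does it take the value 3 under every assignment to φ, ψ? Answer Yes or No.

φ = 0, ψ = 0 ↦ 3
φ = 0, ψ = 1 ↦ 3
φ = 0, ψ = 2 ↦ 3
φ = 0, ψ = 3 ↦ 3
φ = 1, ψ = 0 ↦ 3
φ = 1, ψ = 1 ↦ 3
φ = 1, ψ = 2 ↦ 3
φ = 1, ψ = 3 ↦ 3
φ = 2, ψ = 0 ↦ 3
φ = 2, ψ = 1 ↦ 3
φ = 2, ψ = 2 ↦ 3
φ = 2, ψ = 3 ↦ 3
φ = 3, ψ = 0 ↦ 3
φ = 3, ψ = 1 ↦ 3
φ = 3, ψ = 2 ↦ 3
φ = 3, ψ = 3 ↦ 3
Every assignment gives a value ≥ 3.

Yes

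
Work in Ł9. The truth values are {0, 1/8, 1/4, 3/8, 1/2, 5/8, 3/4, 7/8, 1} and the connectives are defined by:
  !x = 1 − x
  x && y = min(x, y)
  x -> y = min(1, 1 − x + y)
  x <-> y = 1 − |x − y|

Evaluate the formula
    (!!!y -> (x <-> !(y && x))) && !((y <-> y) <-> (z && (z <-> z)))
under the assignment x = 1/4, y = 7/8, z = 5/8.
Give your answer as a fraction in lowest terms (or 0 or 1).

!y = !7/8 = 1/8
!!y = !1/8 = 7/8
!!!y = !7/8 = 1/8
y && x = 7/8 && 1/4 = 1/4
!(y && x) = !1/4 = 3/4
x <-> !(y && x) = 1/4 <-> 3/4 = 1/2
!!!y -> (x <-> !(y && x)) = 1/8 -> 1/2 = 1
y <-> y = 7/8 <-> 7/8 = 1
z <-> z = 5/8 <-> 5/8 = 1
z && (z <-> z) = 5/8 && 1 = 5/8
(y <-> y) <-> (z && (z <-> z)) = 1 <-> 5/8 = 5/8
!((y <-> y) <-> (z && (z <-> z))) = !5/8 = 3/8
(!!!y -> (x <-> !(y && x))) && !((y <-> y) <-> (z && (z <-> z))) = 1 && 3/8 = 3/8

3/8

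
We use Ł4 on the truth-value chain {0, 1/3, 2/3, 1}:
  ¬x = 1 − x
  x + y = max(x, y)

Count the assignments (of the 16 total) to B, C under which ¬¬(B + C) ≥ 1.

B = 0, C = 0 ↦ 0  <
B = 0, C = 1/3 ↦ 1/3  <
B = 0, C = 2/3 ↦ 2/3  <
B = 0, C = 1 ↦ 1  ≥
B = 1/3, C = 0 ↦ 1/3  <
B = 1/3, C = 1/3 ↦ 1/3  <
B = 1/3, C = 2/3 ↦ 2/3  <
B = 1/3, C = 1 ↦ 1  ≥
B = 2/3, C = 0 ↦ 2/3  <
B = 2/3, C = 1/3 ↦ 2/3  <
B = 2/3, C = 2/3 ↦ 2/3  <
B = 2/3, C = 1 ↦ 1  ≥
B = 1, C = 0 ↦ 1  ≥
B = 1, C = 1/3 ↦ 1  ≥
B = 1, C = 2/3 ↦ 1  ≥
B = 1, C = 1 ↦ 1  ≥
So 7 of the 16 assignments meet the threshold.

7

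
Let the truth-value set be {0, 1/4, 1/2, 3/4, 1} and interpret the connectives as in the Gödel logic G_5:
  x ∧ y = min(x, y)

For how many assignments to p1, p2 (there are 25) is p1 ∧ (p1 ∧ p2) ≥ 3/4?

4

value 1: 1 assignment (counts)
value 3/4: 3 assignments (counts)
value 1/2: 5 assignments
value 1/4: 7 assignments
value 0: 9 assignments
So 4 of the 25 assignments meet the threshold.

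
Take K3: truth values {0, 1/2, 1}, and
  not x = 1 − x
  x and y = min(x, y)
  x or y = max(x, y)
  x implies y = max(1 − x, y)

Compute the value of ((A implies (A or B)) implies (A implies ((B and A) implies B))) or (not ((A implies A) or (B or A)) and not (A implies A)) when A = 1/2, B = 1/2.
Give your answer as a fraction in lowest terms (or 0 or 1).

A or B = 1/2 or 1/2 = 1/2
A implies (A or B) = 1/2 implies 1/2 = 1/2
B and A = 1/2 and 1/2 = 1/2
(B and A) implies B = 1/2 implies 1/2 = 1/2
A implies ((B and A) implies B) = 1/2 implies 1/2 = 1/2
(A implies (A or B)) implies (A implies ((B and A) implies B)) = 1/2 implies 1/2 = 1/2
A implies A = 1/2 implies 1/2 = 1/2
B or A = 1/2 or 1/2 = 1/2
(A implies A) or (B or A) = 1/2 or 1/2 = 1/2
not ((A implies A) or (B or A)) = not 1/2 = 1/2
A implies A = 1/2 implies 1/2 = 1/2
not (A implies A) = not 1/2 = 1/2
not ((A implies A) or (B or A)) and not (A implies A) = 1/2 and 1/2 = 1/2
((A implies (A or B)) implies (A implies ((B and A) implies B))) or (not ((A implies A) or (B or A)) and not (A implies A)) = 1/2 or 1/2 = 1/2

1/2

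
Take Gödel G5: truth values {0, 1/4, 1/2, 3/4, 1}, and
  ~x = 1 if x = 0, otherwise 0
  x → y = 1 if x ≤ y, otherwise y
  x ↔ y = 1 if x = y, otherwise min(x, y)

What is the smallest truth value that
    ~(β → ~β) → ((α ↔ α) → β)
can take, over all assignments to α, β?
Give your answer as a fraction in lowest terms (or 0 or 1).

1/4

Take α = 0, β = 1/4:
~β = ~1/4 = 0
β → ~β = 1/4 → 0 = 0
~(β → ~β) = ~0 = 1
α ↔ α = 0 ↔ 0 = 1
(α ↔ α) → β = 1 → 1/4 = 1/4
~(β → ~β) → ((α ↔ α) → β) = 1 → 1/4 = 1/4
No assignment yields a value below 1/4, so this is the minimum.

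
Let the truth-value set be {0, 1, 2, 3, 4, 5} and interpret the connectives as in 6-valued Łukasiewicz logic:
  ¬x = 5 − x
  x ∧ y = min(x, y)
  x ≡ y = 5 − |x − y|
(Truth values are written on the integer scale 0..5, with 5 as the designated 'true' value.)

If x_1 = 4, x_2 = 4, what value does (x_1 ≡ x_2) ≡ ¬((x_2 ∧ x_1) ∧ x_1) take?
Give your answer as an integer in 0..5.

x_1 ≡ x_2 = 4 ≡ 4 = 5
x_2 ∧ x_1 = 4 ∧ 4 = 4
(x_2 ∧ x_1) ∧ x_1 = 4 ∧ 4 = 4
¬((x_2 ∧ x_1) ∧ x_1) = ¬4 = 1
(x_1 ≡ x_2) ≡ ¬((x_2 ∧ x_1) ∧ x_1) = 5 ≡ 1 = 1

1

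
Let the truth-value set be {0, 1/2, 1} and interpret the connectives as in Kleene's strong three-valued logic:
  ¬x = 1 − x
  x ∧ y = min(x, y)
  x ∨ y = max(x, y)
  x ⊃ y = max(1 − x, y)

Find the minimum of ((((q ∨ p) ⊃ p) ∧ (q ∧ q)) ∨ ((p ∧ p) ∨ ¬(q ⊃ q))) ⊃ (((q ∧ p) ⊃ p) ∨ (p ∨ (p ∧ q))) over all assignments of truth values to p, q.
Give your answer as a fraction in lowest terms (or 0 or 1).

Take p = 1/2, q = 1/2:
q ∨ p = 1/2 ∨ 1/2 = 1/2
(q ∨ p) ⊃ p = 1/2 ⊃ 1/2 = 1/2
q ∧ q = 1/2 ∧ 1/2 = 1/2
((q ∨ p) ⊃ p) ∧ (q ∧ q) = 1/2 ∧ 1/2 = 1/2
p ∧ p = 1/2 ∧ 1/2 = 1/2
q ⊃ q = 1/2 ⊃ 1/2 = 1/2
¬(q ⊃ q) = ¬1/2 = 1/2
(p ∧ p) ∨ ¬(q ⊃ q) = 1/2 ∨ 1/2 = 1/2
(((q ∨ p) ⊃ p) ∧ (q ∧ q)) ∨ ((p ∧ p) ∨ ¬(q ⊃ q)) = 1/2 ∨ 1/2 = 1/2
q ∧ p = 1/2 ∧ 1/2 = 1/2
(q ∧ p) ⊃ p = 1/2 ⊃ 1/2 = 1/2
p ∧ q = 1/2 ∧ 1/2 = 1/2
p ∨ (p ∧ q) = 1/2 ∨ 1/2 = 1/2
((q ∧ p) ⊃ p) ∨ (p ∨ (p ∧ q)) = 1/2 ∨ 1/2 = 1/2
((((q ∨ p) ⊃ p) ∧ (q ∧ q)) ∨ ((p ∧ p) ∨ ¬(q ⊃ q))) ⊃ (((q ∧ p) ⊃ p) ∨ (p ∨ (p ∧ q))) = 1/2 ⊃ 1/2 = 1/2
No assignment yields a value below 1/2, so this is the minimum.

1/2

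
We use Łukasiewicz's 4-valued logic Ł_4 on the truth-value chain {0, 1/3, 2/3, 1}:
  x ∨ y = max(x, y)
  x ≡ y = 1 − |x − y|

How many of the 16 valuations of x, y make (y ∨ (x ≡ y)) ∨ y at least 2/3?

x = 0, y = 0 ↦ 1  ≥
x = 0, y = 1/3 ↦ 2/3  ≥
x = 0, y = 2/3 ↦ 2/3  ≥
x = 0, y = 1 ↦ 1  ≥
x = 1/3, y = 0 ↦ 2/3  ≥
x = 1/3, y = 1/3 ↦ 1  ≥
x = 1/3, y = 2/3 ↦ 2/3  ≥
x = 1/3, y = 1 ↦ 1  ≥
x = 2/3, y = 0 ↦ 1/3  <
x = 2/3, y = 1/3 ↦ 2/3  ≥
x = 2/3, y = 2/3 ↦ 1  ≥
x = 2/3, y = 1 ↦ 1  ≥
x = 1, y = 0 ↦ 0  <
x = 1, y = 1/3 ↦ 1/3  <
x = 1, y = 2/3 ↦ 2/3  ≥
x = 1, y = 1 ↦ 1  ≥
So 13 of the 16 assignments meet the threshold.

13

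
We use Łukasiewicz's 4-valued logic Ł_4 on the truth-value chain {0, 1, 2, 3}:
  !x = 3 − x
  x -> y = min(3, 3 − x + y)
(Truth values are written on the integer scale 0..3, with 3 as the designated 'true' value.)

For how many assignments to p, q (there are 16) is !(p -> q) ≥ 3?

1

p = 0, q = 0 ↦ 0  <
p = 0, q = 1 ↦ 0  <
p = 0, q = 2 ↦ 0  <
p = 0, q = 3 ↦ 0  <
p = 1, q = 0 ↦ 1  <
p = 1, q = 1 ↦ 0  <
p = 1, q = 2 ↦ 0  <
p = 1, q = 3 ↦ 0  <
p = 2, q = 0 ↦ 2  <
p = 2, q = 1 ↦ 1  <
p = 2, q = 2 ↦ 0  <
p = 2, q = 3 ↦ 0  <
p = 3, q = 0 ↦ 3  ≥
p = 3, q = 1 ↦ 2  <
p = 3, q = 2 ↦ 1  <
p = 3, q = 3 ↦ 0  <
So 1 of the 16 assignments meets the threshold.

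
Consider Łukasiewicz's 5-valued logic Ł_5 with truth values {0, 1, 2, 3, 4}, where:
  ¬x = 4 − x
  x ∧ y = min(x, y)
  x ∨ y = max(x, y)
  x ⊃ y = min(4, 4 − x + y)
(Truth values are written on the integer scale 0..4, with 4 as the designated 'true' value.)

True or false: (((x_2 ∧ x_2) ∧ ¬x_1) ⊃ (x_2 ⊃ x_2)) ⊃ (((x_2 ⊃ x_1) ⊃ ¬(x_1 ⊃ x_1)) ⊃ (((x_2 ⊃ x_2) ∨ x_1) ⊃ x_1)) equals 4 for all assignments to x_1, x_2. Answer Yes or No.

Counterexample: take x_1 = 0, x_2 = 1.
x_2 ∧ x_2 = 1 ∧ 1 = 1
¬x_1 = ¬0 = 4
(x_2 ∧ x_2) ∧ ¬x_1 = 1 ∧ 4 = 1
x_2 ⊃ x_2 = 1 ⊃ 1 = 4
((x_2 ∧ x_2) ∧ ¬x_1) ⊃ (x_2 ⊃ x_2) = 1 ⊃ 4 = 4
x_2 ⊃ x_1 = 1 ⊃ 0 = 3
x_1 ⊃ x_1 = 0 ⊃ 0 = 4
¬(x_1 ⊃ x_1) = ¬4 = 0
(x_2 ⊃ x_1) ⊃ ¬(x_1 ⊃ x_1) = 3 ⊃ 0 = 1
x_2 ⊃ x_2 = 1 ⊃ 1 = 4
(x_2 ⊃ x_2) ∨ x_1 = 4 ∨ 0 = 4
((x_2 ⊃ x_2) ∨ x_1) ⊃ x_1 = 4 ⊃ 0 = 0
((x_2 ⊃ x_1) ⊃ ¬(x_1 ⊃ x_1)) ⊃ (((x_2 ⊃ x_2) ∨ x_1) ⊃ x_1) = 1 ⊃ 0 = 3
(((x_2 ∧ x_2) ∧ ¬x_1) ⊃ (x_2 ⊃ x_2)) ⊃ (((x_2 ⊃ x_1) ⊃ ¬(x_1 ⊃ x_1)) ⊃ (((x_2 ⊃ x_2) ∨ x_1) ⊃ x_1)) = 4 ⊃ 3 = 3
This gives 3 ≠ 4.

No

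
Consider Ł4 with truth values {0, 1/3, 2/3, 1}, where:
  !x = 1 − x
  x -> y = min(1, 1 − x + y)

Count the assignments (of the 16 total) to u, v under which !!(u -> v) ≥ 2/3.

u = 0, v = 0 ↦ 1  ≥
u = 0, v = 1/3 ↦ 1  ≥
u = 0, v = 2/3 ↦ 1  ≥
u = 0, v = 1 ↦ 1  ≥
u = 1/3, v = 0 ↦ 2/3  ≥
u = 1/3, v = 1/3 ↦ 1  ≥
u = 1/3, v = 2/3 ↦ 1  ≥
u = 1/3, v = 1 ↦ 1  ≥
u = 2/3, v = 0 ↦ 1/3  <
u = 2/3, v = 1/3 ↦ 2/3  ≥
u = 2/3, v = 2/3 ↦ 1  ≥
u = 2/3, v = 1 ↦ 1  ≥
u = 1, v = 0 ↦ 0  <
u = 1, v = 1/3 ↦ 1/3  <
u = 1, v = 2/3 ↦ 2/3  ≥
u = 1, v = 1 ↦ 1  ≥
So 13 of the 16 assignments meet the threshold.

13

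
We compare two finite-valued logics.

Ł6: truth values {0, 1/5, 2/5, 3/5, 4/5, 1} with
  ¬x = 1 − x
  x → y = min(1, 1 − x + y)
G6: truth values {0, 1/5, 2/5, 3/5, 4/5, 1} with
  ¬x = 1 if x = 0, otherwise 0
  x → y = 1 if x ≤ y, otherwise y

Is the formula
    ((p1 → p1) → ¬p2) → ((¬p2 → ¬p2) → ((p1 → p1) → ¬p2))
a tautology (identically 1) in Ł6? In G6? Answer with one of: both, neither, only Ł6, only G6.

both

In Ł6: every assignment gives 1 — tautology.
In G6: every assignment gives 1 — tautology.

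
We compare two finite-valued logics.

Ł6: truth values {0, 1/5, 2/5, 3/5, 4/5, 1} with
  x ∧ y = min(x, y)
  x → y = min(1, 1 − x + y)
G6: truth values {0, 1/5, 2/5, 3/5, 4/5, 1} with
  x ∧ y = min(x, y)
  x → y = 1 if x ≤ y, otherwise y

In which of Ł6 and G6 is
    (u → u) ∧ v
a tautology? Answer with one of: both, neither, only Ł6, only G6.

In Ł6: at u = 0, v = 0 the value is 0 — not a tautology.
In G6: at u = 0, v = 0 the value is 0 — not a tautology.

neither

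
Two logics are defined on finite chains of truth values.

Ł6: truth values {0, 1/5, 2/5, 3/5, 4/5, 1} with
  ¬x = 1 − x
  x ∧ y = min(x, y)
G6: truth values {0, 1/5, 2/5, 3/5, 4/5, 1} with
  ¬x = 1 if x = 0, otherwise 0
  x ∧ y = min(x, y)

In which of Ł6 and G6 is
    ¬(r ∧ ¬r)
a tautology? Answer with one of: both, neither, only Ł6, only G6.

In Ł6: at r = 1/5 the value is 4/5 — not a tautology.
In G6: every assignment gives 1 — tautology.

only G6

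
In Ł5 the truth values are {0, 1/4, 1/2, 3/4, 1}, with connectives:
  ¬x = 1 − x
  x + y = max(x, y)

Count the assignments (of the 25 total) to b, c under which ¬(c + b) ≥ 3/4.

4

value 1: 1 assignment (counts)
value 3/4: 3 assignments (counts)
value 1/2: 5 assignments
value 1/4: 7 assignments
value 0: 9 assignments
So 4 of the 25 assignments meet the threshold.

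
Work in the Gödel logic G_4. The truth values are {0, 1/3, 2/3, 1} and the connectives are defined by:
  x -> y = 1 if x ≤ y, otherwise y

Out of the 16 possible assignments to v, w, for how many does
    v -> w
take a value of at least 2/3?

v = 0, w = 0 ↦ 1  ≥
v = 0, w = 1/3 ↦ 1  ≥
v = 0, w = 2/3 ↦ 1  ≥
v = 0, w = 1 ↦ 1  ≥
v = 1/3, w = 0 ↦ 0  <
v = 1/3, w = 1/3 ↦ 1  ≥
v = 1/3, w = 2/3 ↦ 1  ≥
v = 1/3, w = 1 ↦ 1  ≥
v = 2/3, w = 0 ↦ 0  <
v = 2/3, w = 1/3 ↦ 1/3  <
v = 2/3, w = 2/3 ↦ 1  ≥
v = 2/3, w = 1 ↦ 1  ≥
v = 1, w = 0 ↦ 0  <
v = 1, w = 1/3 ↦ 1/3  <
v = 1, w = 2/3 ↦ 2/3  ≥
v = 1, w = 1 ↦ 1  ≥
So 11 of the 16 assignments meet the threshold.

11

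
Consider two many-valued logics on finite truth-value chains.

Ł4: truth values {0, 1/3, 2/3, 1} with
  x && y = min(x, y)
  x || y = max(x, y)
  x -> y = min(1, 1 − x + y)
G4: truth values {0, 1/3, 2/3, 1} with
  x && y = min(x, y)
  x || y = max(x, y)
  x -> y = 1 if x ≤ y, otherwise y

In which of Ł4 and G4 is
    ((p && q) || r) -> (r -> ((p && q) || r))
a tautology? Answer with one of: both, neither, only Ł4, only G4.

both

In Ł4: every assignment gives 1 — tautology.
In G4: every assignment gives 1 — tautology.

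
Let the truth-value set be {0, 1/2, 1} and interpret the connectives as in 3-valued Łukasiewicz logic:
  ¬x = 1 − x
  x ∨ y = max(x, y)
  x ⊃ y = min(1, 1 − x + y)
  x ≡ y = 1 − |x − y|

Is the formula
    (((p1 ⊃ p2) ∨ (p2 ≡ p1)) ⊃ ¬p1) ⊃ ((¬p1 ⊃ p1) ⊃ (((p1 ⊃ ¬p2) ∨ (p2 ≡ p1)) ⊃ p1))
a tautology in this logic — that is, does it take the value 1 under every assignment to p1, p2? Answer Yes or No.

Counterexample: take p1 = 1/2, p2 = 0.
p1 ⊃ p2 = 1/2 ⊃ 0 = 1/2
p2 ≡ p1 = 0 ≡ 1/2 = 1/2
(p1 ⊃ p2) ∨ (p2 ≡ p1) = 1/2 ∨ 1/2 = 1/2
¬p1 = ¬1/2 = 1/2
((p1 ⊃ p2) ∨ (p2 ≡ p1)) ⊃ ¬p1 = 1/2 ⊃ 1/2 = 1
¬p1 = ¬1/2 = 1/2
¬p1 ⊃ p1 = 1/2 ⊃ 1/2 = 1
¬p2 = ¬0 = 1
p1 ⊃ ¬p2 = 1/2 ⊃ 1 = 1
p2 ≡ p1 = 0 ≡ 1/2 = 1/2
(p1 ⊃ ¬p2) ∨ (p2 ≡ p1) = 1 ∨ 1/2 = 1
((p1 ⊃ ¬p2) ∨ (p2 ≡ p1)) ⊃ p1 = 1 ⊃ 1/2 = 1/2
(¬p1 ⊃ p1) ⊃ (((p1 ⊃ ¬p2) ∨ (p2 ≡ p1)) ⊃ p1) = 1 ⊃ 1/2 = 1/2
(((p1 ⊃ p2) ∨ (p2 ≡ p1)) ⊃ ¬p1) ⊃ ((¬p1 ⊃ p1) ⊃ (((p1 ⊃ ¬p2) ∨ (p2 ≡ p1)) ⊃ p1)) = 1 ⊃ 1/2 = 1/2
This gives 1/2 ≠ 1.

No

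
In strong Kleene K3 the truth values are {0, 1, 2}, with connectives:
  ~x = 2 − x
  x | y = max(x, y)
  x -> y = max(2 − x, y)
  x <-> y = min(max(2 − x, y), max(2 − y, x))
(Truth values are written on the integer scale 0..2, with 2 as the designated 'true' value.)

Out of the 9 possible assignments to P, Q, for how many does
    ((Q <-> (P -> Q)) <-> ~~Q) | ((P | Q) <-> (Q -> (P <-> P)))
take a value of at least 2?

P = 0, Q = 0 ↦ 2  ≥
P = 0, Q = 1 ↦ 1  <
P = 0, Q = 2 ↦ 2  ≥
P = 1, Q = 0 ↦ 1  <
P = 1, Q = 1 ↦ 1  <
P = 1, Q = 2 ↦ 2  ≥
P = 2, Q = 0 ↦ 2  ≥
P = 2, Q = 1 ↦ 2  ≥
P = 2, Q = 2 ↦ 2  ≥
So 6 of the 9 assignments meet the threshold.

6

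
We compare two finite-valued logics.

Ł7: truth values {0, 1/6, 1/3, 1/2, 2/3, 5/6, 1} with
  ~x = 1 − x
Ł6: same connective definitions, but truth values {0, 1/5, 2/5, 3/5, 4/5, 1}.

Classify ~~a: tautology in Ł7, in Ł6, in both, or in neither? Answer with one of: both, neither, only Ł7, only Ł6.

In Ł7: at a = 0 the value is 0 — not a tautology.
In Ł6: at a = 0 the value is 0 — not a tautology.

neither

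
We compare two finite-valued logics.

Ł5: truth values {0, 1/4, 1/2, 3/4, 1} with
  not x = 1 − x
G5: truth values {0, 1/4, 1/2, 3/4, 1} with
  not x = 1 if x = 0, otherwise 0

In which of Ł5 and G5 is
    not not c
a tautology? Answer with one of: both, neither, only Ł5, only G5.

In Ł5: at c = 0 the value is 0 — not a tautology.
In G5: at c = 0 the value is 0 — not a tautology.

neither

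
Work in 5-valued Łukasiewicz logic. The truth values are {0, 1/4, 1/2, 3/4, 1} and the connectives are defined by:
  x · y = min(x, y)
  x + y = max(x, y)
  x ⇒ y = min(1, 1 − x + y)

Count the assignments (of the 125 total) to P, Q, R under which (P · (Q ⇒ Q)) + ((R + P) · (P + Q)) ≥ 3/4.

62

value 1: 29 assignments (counts)
value 3/4: 33 assignments (counts)
value 1/2: 31 assignments
value 1/4: 23 assignments
value 0: 9 assignments
So 62 of the 125 assignments meet the threshold.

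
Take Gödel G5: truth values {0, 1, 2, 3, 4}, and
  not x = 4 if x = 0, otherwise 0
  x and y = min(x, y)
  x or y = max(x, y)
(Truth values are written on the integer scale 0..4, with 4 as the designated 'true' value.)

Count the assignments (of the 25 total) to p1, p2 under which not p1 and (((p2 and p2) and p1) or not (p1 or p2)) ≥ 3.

1

value 4: 1 assignment (counts)
value 0: 24 assignments
So 1 of the 25 assignments meets the threshold.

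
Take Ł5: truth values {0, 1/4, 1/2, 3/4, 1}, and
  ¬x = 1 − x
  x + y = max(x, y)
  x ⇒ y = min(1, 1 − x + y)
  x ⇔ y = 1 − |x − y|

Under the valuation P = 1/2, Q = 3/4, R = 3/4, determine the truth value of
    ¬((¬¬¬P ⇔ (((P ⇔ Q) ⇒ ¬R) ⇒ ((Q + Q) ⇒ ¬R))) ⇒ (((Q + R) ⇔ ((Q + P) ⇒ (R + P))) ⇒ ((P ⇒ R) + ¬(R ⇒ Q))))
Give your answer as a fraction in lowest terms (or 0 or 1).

¬P = ¬1/2 = 1/2
¬¬P = ¬1/2 = 1/2
¬¬¬P = ¬1/2 = 1/2
P ⇔ Q = 1/2 ⇔ 3/4 = 3/4
¬R = ¬3/4 = 1/4
(P ⇔ Q) ⇒ ¬R = 3/4 ⇒ 1/4 = 1/2
Q + Q = 3/4 + 3/4 = 3/4
¬R = ¬3/4 = 1/4
(Q + Q) ⇒ ¬R = 3/4 ⇒ 1/4 = 1/2
((P ⇔ Q) ⇒ ¬R) ⇒ ((Q + Q) ⇒ ¬R) = 1/2 ⇒ 1/2 = 1
¬¬¬P ⇔ (((P ⇔ Q) ⇒ ¬R) ⇒ ((Q + Q) ⇒ ¬R)) = 1/2 ⇔ 1 = 1/2
Q + R = 3/4 + 3/4 = 3/4
Q + P = 3/4 + 1/2 = 3/4
R + P = 3/4 + 1/2 = 3/4
(Q + P) ⇒ (R + P) = 3/4 ⇒ 3/4 = 1
(Q + R) ⇔ ((Q + P) ⇒ (R + P)) = 3/4 ⇔ 1 = 3/4
P ⇒ R = 1/2 ⇒ 3/4 = 1
R ⇒ Q = 3/4 ⇒ 3/4 = 1
¬(R ⇒ Q) = ¬1 = 0
(P ⇒ R) + ¬(R ⇒ Q) = 1 + 0 = 1
((Q + R) ⇔ ((Q + P) ⇒ (R + P))) ⇒ ((P ⇒ R) + ¬(R ⇒ Q)) = 3/4 ⇒ 1 = 1
(¬¬¬P ⇔ (((P ⇔ Q) ⇒ ¬R) ⇒ ((Q + Q) ⇒ ¬R))) ⇒ (((Q + R) ⇔ ((Q + P) ⇒ (R + P))) ⇒ ((P ⇒ R) + ¬(R ⇒ Q))) = 1/2 ⇒ 1 = 1
¬((¬¬¬P ⇔ (((P ⇔ Q) ⇒ ¬R) ⇒ ((Q + Q) ⇒ ¬R))) ⇒ (((Q + R) ⇔ ((Q + P) ⇒ (R + P))) ⇒ ((P ⇒ R) + ¬(R ⇒ Q)))) = ¬1 = 0

0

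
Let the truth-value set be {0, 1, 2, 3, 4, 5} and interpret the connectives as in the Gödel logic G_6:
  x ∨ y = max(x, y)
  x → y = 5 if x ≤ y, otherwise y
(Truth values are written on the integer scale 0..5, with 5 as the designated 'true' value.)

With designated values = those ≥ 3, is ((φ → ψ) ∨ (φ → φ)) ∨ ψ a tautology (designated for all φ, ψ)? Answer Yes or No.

Yes

At φ = 3, ψ = 3, for instance:
φ → ψ = 3 → 3 = 5
φ → φ = 3 → 3 = 5
(φ → ψ) ∨ (φ → φ) = 5 ∨ 5 = 5
((φ → ψ) ∨ (φ → φ)) ∨ ψ = 5 ∨ 3 = 5
and checking the remaining 35 assignments likewise gives ≥ 3 in every case.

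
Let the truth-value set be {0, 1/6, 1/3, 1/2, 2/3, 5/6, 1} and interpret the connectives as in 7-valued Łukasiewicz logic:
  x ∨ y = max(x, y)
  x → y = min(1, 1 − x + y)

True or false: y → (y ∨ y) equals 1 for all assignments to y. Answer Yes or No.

y = 0 ↦ 1
y = 1/6 ↦ 1
y = 1/3 ↦ 1
y = 1/2 ↦ 1
y = 2/3 ↦ 1
y = 5/6 ↦ 1
y = 1 ↦ 1
Every assignment gives a value ≥ 1.

Yes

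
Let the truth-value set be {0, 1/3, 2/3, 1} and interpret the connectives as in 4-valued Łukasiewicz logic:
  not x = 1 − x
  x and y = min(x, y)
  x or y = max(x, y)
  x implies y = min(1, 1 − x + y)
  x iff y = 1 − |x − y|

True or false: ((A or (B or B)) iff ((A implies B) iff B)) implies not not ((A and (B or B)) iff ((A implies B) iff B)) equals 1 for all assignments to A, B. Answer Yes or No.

Counterexample: take A = 0, B = 1/3.
B or B = 1/3 or 1/3 = 1/3
A or (B or B) = 0 or 1/3 = 1/3
A implies B = 0 implies 1/3 = 1
(A implies B) iff B = 1 iff 1/3 = 1/3
(A or (B or B)) iff ((A implies B) iff B) = 1/3 iff 1/3 = 1
B or B = 1/3 or 1/3 = 1/3
A and (B or B) = 0 and 1/3 = 0
A implies B = 0 implies 1/3 = 1
(A implies B) iff B = 1 iff 1/3 = 1/3
(A and (B or B)) iff ((A implies B) iff B) = 0 iff 1/3 = 2/3
not ((A and (B or B)) iff ((A implies B) iff B)) = not 2/3 = 1/3
not not ((A and (B or B)) iff ((A implies B) iff B)) = not 1/3 = 2/3
((A or (B or B)) iff ((A implies B) iff B)) implies not not ((A and (B or B)) iff ((A implies B) iff B)) = 1 implies 2/3 = 2/3
This gives 2/3 ≠ 1.

No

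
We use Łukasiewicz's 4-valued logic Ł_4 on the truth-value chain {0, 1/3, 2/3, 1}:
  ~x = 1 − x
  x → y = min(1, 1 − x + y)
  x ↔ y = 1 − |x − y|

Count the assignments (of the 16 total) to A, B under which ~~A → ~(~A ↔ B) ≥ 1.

A = 0, B = 0 ↦ 1  ≥
A = 0, B = 1/3 ↦ 1  ≥
A = 0, B = 2/3 ↦ 1  ≥
A = 0, B = 1 ↦ 1  ≥
A = 1/3, B = 0 ↦ 1  ≥
A = 1/3, B = 1/3 ↦ 1  ≥
A = 1/3, B = 2/3 ↦ 2/3  <
A = 1/3, B = 1 ↦ 1  ≥
A = 2/3, B = 0 ↦ 2/3  <
A = 2/3, B = 1/3 ↦ 1/3  <
A = 2/3, B = 2/3 ↦ 2/3  <
A = 2/3, B = 1 ↦ 1  ≥
A = 1, B = 0 ↦ 0  <
A = 1, B = 1/3 ↦ 1/3  <
A = 1, B = 2/3 ↦ 2/3  <
A = 1, B = 1 ↦ 1  ≥
So 9 of the 16 assignments meet the threshold.

9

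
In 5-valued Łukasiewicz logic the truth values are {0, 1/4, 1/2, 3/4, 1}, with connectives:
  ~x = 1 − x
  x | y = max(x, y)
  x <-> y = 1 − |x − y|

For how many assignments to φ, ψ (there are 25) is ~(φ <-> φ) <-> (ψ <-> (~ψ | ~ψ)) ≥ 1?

10

value 1: 10 assignments (counts)
value 1/2: 10 assignments
value 0: 5 assignments
So 10 of the 25 assignments meet the threshold.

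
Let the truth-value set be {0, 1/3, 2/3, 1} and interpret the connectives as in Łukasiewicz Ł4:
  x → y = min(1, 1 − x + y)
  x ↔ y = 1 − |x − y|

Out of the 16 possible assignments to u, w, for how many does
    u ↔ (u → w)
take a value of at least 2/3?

7

u = 0, w = 0 ↦ 0  <
u = 0, w = 1/3 ↦ 0  <
u = 0, w = 2/3 ↦ 0  <
u = 0, w = 1 ↦ 0  <
u = 1/3, w = 0 ↦ 2/3  ≥
u = 1/3, w = 1/3 ↦ 1/3  <
u = 1/3, w = 2/3 ↦ 1/3  <
u = 1/3, w = 1 ↦ 1/3  <
u = 2/3, w = 0 ↦ 2/3  ≥
u = 2/3, w = 1/3 ↦ 1  ≥
u = 2/3, w = 2/3 ↦ 2/3  ≥
u = 2/3, w = 1 ↦ 2/3  ≥
u = 1, w = 0 ↦ 0  <
u = 1, w = 1/3 ↦ 1/3  <
u = 1, w = 2/3 ↦ 2/3  ≥
u = 1, w = 1 ↦ 1  ≥
So 7 of the 16 assignments meet the threshold.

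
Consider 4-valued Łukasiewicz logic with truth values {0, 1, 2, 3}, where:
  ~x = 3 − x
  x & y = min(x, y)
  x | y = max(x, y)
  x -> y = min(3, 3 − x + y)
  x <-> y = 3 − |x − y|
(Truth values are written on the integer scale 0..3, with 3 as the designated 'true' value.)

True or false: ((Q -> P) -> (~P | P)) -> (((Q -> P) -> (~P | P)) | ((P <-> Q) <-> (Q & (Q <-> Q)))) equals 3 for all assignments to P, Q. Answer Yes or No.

Yes

P = 0, Q = 0 ↦ 3
P = 0, Q = 1 ↦ 3
P = 0, Q = 2 ↦ 3
P = 0, Q = 3 ↦ 3
P = 1, Q = 0 ↦ 3
P = 1, Q = 1 ↦ 3
P = 1, Q = 2 ↦ 3
P = 1, Q = 3 ↦ 3
P = 2, Q = 0 ↦ 3
P = 2, Q = 1 ↦ 3
P = 2, Q = 2 ↦ 3
P = 2, Q = 3 ↦ 3
P = 3, Q = 0 ↦ 3
P = 3, Q = 1 ↦ 3
P = 3, Q = 2 ↦ 3
P = 3, Q = 3 ↦ 3
Every assignment gives a value ≥ 3.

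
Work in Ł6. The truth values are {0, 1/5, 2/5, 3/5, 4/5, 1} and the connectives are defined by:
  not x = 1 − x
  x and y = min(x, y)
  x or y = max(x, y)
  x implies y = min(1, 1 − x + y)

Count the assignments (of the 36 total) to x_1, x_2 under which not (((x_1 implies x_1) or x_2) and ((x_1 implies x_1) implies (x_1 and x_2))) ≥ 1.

11

value 1: 11 assignments (counts)
value 4/5: 9 assignments
value 3/5: 7 assignments
value 2/5: 5 assignments
value 1/5: 3 assignments
value 0: 1 assignment
So 11 of the 36 assignments meet the threshold.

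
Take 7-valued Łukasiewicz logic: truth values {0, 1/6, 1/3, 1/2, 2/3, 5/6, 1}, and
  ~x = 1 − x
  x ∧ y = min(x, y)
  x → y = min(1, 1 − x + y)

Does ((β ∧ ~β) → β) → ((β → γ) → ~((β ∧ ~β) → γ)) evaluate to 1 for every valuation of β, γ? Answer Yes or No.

No

Counterexample: take β = 0, γ = 0.
~β = ~0 = 1
β ∧ ~β = 0 ∧ 1 = 0
(β ∧ ~β) → β = 0 → 0 = 1
β → γ = 0 → 0 = 1
~β = ~0 = 1
β ∧ ~β = 0 ∧ 1 = 0
(β ∧ ~β) → γ = 0 → 0 = 1
~((β ∧ ~β) → γ) = ~1 = 0
(β → γ) → ~((β ∧ ~β) → γ) = 1 → 0 = 0
((β ∧ ~β) → β) → ((β → γ) → ~((β ∧ ~β) → γ)) = 1 → 0 = 0
This gives 0 ≠ 1.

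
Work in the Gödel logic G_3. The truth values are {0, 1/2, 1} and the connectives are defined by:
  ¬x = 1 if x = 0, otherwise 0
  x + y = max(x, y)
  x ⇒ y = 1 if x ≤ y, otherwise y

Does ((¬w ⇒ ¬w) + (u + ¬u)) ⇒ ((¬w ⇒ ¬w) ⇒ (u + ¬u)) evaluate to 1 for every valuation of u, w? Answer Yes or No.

No

Counterexample: take u = 1/2, w = 0.
¬w = ¬0 = 1
¬w = ¬0 = 1
¬w ⇒ ¬w = 1 ⇒ 1 = 1
¬u = ¬1/2 = 0
u + ¬u = 1/2 + 0 = 1/2
(¬w ⇒ ¬w) + (u + ¬u) = 1 + 1/2 = 1
¬w = ¬0 = 1
¬w = ¬0 = 1
¬w ⇒ ¬w = 1 ⇒ 1 = 1
¬u = ¬1/2 = 0
u + ¬u = 1/2 + 0 = 1/2
(¬w ⇒ ¬w) ⇒ (u + ¬u) = 1 ⇒ 1/2 = 1/2
((¬w ⇒ ¬w) + (u + ¬u)) ⇒ ((¬w ⇒ ¬w) ⇒ (u + ¬u)) = 1 ⇒ 1/2 = 1/2
This gives 1/2 ≠ 1.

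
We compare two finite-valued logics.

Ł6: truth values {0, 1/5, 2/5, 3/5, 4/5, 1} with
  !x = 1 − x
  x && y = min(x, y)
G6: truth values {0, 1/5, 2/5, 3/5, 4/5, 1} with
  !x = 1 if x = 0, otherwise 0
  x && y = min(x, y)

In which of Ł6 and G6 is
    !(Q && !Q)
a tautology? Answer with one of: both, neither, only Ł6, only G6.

only G6

In Ł6: at Q = 1/5 the value is 4/5 — not a tautology.
In G6: every assignment gives 1 — tautology.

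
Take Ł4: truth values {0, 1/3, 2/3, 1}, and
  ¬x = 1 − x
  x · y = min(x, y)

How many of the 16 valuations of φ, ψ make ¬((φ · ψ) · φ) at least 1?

φ = 0, ψ = 0 ↦ 1  ≥
φ = 0, ψ = 1/3 ↦ 1  ≥
φ = 0, ψ = 2/3 ↦ 1  ≥
φ = 0, ψ = 1 ↦ 1  ≥
φ = 1/3, ψ = 0 ↦ 1  ≥
φ = 1/3, ψ = 1/3 ↦ 2/3  <
φ = 1/3, ψ = 2/3 ↦ 2/3  <
φ = 1/3, ψ = 1 ↦ 2/3  <
φ = 2/3, ψ = 0 ↦ 1  ≥
φ = 2/3, ψ = 1/3 ↦ 2/3  <
φ = 2/3, ψ = 2/3 ↦ 1/3  <
φ = 2/3, ψ = 1 ↦ 1/3  <
φ = 1, ψ = 0 ↦ 1  ≥
φ = 1, ψ = 1/3 ↦ 2/3  <
φ = 1, ψ = 2/3 ↦ 1/3  <
φ = 1, ψ = 1 ↦ 0  <
So 7 of the 16 assignments meet the threshold.

7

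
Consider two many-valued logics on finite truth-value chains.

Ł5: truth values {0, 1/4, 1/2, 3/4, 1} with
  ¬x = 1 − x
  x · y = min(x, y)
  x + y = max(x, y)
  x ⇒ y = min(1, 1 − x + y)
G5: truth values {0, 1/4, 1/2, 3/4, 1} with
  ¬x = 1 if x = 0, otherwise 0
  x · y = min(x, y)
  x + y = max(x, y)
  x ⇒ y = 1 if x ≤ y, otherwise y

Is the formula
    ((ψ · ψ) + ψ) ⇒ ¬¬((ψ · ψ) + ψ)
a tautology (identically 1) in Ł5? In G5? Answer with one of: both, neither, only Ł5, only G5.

both

In Ł5: every assignment gives 1 — tautology.
In G5: every assignment gives 1 — tautology.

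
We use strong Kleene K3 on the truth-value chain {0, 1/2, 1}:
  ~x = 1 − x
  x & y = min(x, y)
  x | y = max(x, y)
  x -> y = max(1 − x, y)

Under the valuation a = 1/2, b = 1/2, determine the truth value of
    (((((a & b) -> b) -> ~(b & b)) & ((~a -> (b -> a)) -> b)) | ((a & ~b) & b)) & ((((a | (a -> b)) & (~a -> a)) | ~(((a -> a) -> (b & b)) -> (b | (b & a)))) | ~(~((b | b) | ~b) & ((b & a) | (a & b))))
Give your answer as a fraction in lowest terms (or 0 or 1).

1/2

a & b = 1/2 & 1/2 = 1/2
(a & b) -> b = 1/2 -> 1/2 = 1/2
b & b = 1/2 & 1/2 = 1/2
~(b & b) = ~1/2 = 1/2
((a & b) -> b) -> ~(b & b) = 1/2 -> 1/2 = 1/2
~a = ~1/2 = 1/2
b -> a = 1/2 -> 1/2 = 1/2
~a -> (b -> a) = 1/2 -> 1/2 = 1/2
(~a -> (b -> a)) -> b = 1/2 -> 1/2 = 1/2
(((a & b) -> b) -> ~(b & b)) & ((~a -> (b -> a)) -> b) = 1/2 & 1/2 = 1/2
~b = ~1/2 = 1/2
a & ~b = 1/2 & 1/2 = 1/2
(a & ~b) & b = 1/2 & 1/2 = 1/2
((((a & b) -> b) -> ~(b & b)) & ((~a -> (b -> a)) -> b)) | ((a & ~b) & b) = 1/2 | 1/2 = 1/2
a -> b = 1/2 -> 1/2 = 1/2
a | (a -> b) = 1/2 | 1/2 = 1/2
~a = ~1/2 = 1/2
~a -> a = 1/2 -> 1/2 = 1/2
(a | (a -> b)) & (~a -> a) = 1/2 & 1/2 = 1/2
a -> a = 1/2 -> 1/2 = 1/2
b & b = 1/2 & 1/2 = 1/2
(a -> a) -> (b & b) = 1/2 -> 1/2 = 1/2
b & a = 1/2 & 1/2 = 1/2
b | (b & a) = 1/2 | 1/2 = 1/2
((a -> a) -> (b & b)) -> (b | (b & a)) = 1/2 -> 1/2 = 1/2
~(((a -> a) -> (b & b)) -> (b | (b & a))) = ~1/2 = 1/2
((a | (a -> b)) & (~a -> a)) | ~(((a -> a) -> (b & b)) -> (b | (b & a))) = 1/2 | 1/2 = 1/2
b | b = 1/2 | 1/2 = 1/2
~b = ~1/2 = 1/2
(b | b) | ~b = 1/2 | 1/2 = 1/2
~((b | b) | ~b) = ~1/2 = 1/2
b & a = 1/2 & 1/2 = 1/2
a & b = 1/2 & 1/2 = 1/2
(b & a) | (a & b) = 1/2 | 1/2 = 1/2
~((b | b) | ~b) & ((b & a) | (a & b)) = 1/2 & 1/2 = 1/2
~(~((b | b) | ~b) & ((b & a) | (a & b))) = ~1/2 = 1/2
(((a | (a -> b)) & (~a -> a)) | ~(((a -> a) -> (b & b)) -> (b | (b & a)))) | ~(~((b | b) | ~b) & ((b & a) | (a & b))) = 1/2 | 1/2 = 1/2
(((((a & b) -> b) -> ~(b & b)) & ((~a -> (b -> a)) -> b)) | ((a & ~b) & b)) & ((((a | (a -> b)) & (~a -> a)) | ~(((a -> a) -> (b & b)) -> (b | (b & a)))) | ~(~((b | b) | ~b) & ((b & a) | (a & b)))) = 1/2 & 1/2 = 1/2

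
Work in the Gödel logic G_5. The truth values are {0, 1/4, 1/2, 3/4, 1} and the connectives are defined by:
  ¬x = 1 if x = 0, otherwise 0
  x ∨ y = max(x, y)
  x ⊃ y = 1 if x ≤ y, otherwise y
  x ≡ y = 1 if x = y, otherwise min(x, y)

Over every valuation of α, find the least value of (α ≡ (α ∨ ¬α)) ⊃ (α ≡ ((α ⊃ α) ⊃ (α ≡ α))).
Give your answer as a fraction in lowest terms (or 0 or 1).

1/4

Take α = 1/4:
¬α = ¬1/4 = 0
α ∨ ¬α = 1/4 ∨ 0 = 1/4
α ≡ (α ∨ ¬α) = 1/4 ≡ 1/4 = 1
α ⊃ α = 1/4 ⊃ 1/4 = 1
α ≡ α = 1/4 ≡ 1/4 = 1
(α ⊃ α) ⊃ (α ≡ α) = 1 ⊃ 1 = 1
α ≡ ((α ⊃ α) ⊃ (α ≡ α)) = 1/4 ≡ 1 = 1/4
(α ≡ (α ∨ ¬α)) ⊃ (α ≡ ((α ⊃ α) ⊃ (α ≡ α))) = 1 ⊃ 1/4 = 1/4
No assignment yields a value below 1/4, so this is the minimum.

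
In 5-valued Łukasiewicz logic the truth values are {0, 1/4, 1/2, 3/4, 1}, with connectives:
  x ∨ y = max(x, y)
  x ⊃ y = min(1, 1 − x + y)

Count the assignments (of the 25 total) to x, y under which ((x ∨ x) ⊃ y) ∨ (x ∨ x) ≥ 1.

value 1: 19 assignments (counts)
value 3/4: 5 assignments
value 1/2: 1 assignment
So 19 of the 25 assignments meet the threshold.

19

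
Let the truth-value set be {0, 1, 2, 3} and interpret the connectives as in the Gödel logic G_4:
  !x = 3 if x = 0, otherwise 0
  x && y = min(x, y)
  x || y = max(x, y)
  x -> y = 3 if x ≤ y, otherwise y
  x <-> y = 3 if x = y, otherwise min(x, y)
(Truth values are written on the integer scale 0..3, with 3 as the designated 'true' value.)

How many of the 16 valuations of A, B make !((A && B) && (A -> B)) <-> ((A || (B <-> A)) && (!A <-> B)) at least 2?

11

A = 0, B = 0 ↦ 0  <
A = 0, B = 1 ↦ 0  <
A = 0, B = 2 ↦ 0  <
A = 0, B = 3 ↦ 0  <
A = 1, B = 0 ↦ 1  <
A = 1, B = 1 ↦ 3  ≥
A = 1, B = 2 ↦ 3  ≥
A = 1, B = 3 ↦ 3  ≥
A = 2, B = 0 ↦ 2  ≥
A = 2, B = 1 ↦ 3  ≥
A = 2, B = 2 ↦ 3  ≥
A = 2, B = 3 ↦ 3  ≥
A = 3, B = 0 ↦ 3  ≥
A = 3, B = 1 ↦ 3  ≥
A = 3, B = 2 ↦ 3  ≥
A = 3, B = 3 ↦ 3  ≥
So 11 of the 16 assignments meet the threshold.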